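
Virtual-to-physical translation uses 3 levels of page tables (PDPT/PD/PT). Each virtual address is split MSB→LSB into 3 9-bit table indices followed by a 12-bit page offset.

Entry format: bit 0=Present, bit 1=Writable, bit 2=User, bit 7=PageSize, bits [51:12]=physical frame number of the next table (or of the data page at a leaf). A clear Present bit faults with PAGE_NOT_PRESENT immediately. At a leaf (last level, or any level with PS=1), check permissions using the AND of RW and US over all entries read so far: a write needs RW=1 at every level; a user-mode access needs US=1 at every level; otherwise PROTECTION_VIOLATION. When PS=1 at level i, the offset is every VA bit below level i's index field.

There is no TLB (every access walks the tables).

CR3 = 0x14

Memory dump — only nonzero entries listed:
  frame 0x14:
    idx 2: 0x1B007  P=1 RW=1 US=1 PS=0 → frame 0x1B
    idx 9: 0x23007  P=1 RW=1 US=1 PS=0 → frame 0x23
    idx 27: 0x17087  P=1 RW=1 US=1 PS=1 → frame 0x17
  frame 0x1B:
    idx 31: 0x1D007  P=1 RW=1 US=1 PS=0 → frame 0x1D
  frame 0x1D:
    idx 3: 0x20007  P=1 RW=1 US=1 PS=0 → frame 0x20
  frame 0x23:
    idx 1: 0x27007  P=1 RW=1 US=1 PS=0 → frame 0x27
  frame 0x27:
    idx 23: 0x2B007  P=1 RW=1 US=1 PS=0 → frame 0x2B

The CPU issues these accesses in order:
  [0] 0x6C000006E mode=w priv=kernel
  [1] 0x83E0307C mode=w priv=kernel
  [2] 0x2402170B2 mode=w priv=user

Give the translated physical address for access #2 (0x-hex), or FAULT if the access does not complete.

Per-access translation:
#0 VA=0x6C000006E (w,kernel):
  [0] read 0x14 idx=27: raw=0x17087 flags P=1 W=1 U=1 S=1
  → PA=0x1706E (huge @L0)  (1 entries read)
#1 VA=0x83E0307C (w,kernel):
  [0] read 0x14 idx=2: raw=0x1B007 flags P=1 W=1 U=1 S=0
  [1] read 0x1B idx=31: raw=0x1D007 flags P=1 W=1 U=1 S=0
  [2] read 0x1D idx=3: raw=0x20007 flags P=1 W=1 U=1 S=0
  → PA=0x2007C  (3 entries read)
#2 VA=0x2402170B2 (w,user):
  [0] read 0x14 idx=9: raw=0x23007 flags P=1 W=1 U=1 S=0
  [1] read 0x23 idx=1: raw=0x27007 flags P=1 W=1 U=1 S=0
  [2] read 0x27 idx=23: raw=0x2B007 flags P=1 W=1 U=1 S=0
  → PA=0x2B0B2  (3 entries read)

Access #2 PA: 0x2B0B2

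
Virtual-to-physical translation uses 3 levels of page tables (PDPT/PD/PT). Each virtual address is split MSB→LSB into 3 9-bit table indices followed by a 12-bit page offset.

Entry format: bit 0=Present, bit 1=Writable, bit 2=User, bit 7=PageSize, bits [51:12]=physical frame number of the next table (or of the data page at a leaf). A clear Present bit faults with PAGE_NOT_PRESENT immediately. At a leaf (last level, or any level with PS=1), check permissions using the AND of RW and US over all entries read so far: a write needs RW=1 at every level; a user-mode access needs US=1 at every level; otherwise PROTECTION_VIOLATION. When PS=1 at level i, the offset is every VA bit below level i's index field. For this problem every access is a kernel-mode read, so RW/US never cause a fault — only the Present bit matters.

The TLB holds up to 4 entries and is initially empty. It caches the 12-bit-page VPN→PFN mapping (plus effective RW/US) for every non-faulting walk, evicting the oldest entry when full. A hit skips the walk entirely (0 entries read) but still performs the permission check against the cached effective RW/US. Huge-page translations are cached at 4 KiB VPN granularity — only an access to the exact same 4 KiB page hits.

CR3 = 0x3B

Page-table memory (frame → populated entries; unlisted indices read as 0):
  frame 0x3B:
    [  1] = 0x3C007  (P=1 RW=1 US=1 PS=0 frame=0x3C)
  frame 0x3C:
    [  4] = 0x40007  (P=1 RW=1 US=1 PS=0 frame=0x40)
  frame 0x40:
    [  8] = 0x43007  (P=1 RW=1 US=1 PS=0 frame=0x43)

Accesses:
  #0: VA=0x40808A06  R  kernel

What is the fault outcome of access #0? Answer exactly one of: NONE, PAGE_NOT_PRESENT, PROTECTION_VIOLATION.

Trace:
#0 VA=0x40808A06 (r,kernel):
  lvl0: tbl 0x3B, slot 1 ⇒ 0x3C007 (P1/RW1/US1/PS0)
  lvl1: tbl 0x3C, slot 4 ⇒ 0x40007 (P1/RW1/US1/PS0)
  lvl2: tbl 0x40, slot 8 ⇒ 0x43007 (P1/RW1/US1/PS0)
  ⇒ phys 0x43A06  [3 reads]

Access #0 fault: NONE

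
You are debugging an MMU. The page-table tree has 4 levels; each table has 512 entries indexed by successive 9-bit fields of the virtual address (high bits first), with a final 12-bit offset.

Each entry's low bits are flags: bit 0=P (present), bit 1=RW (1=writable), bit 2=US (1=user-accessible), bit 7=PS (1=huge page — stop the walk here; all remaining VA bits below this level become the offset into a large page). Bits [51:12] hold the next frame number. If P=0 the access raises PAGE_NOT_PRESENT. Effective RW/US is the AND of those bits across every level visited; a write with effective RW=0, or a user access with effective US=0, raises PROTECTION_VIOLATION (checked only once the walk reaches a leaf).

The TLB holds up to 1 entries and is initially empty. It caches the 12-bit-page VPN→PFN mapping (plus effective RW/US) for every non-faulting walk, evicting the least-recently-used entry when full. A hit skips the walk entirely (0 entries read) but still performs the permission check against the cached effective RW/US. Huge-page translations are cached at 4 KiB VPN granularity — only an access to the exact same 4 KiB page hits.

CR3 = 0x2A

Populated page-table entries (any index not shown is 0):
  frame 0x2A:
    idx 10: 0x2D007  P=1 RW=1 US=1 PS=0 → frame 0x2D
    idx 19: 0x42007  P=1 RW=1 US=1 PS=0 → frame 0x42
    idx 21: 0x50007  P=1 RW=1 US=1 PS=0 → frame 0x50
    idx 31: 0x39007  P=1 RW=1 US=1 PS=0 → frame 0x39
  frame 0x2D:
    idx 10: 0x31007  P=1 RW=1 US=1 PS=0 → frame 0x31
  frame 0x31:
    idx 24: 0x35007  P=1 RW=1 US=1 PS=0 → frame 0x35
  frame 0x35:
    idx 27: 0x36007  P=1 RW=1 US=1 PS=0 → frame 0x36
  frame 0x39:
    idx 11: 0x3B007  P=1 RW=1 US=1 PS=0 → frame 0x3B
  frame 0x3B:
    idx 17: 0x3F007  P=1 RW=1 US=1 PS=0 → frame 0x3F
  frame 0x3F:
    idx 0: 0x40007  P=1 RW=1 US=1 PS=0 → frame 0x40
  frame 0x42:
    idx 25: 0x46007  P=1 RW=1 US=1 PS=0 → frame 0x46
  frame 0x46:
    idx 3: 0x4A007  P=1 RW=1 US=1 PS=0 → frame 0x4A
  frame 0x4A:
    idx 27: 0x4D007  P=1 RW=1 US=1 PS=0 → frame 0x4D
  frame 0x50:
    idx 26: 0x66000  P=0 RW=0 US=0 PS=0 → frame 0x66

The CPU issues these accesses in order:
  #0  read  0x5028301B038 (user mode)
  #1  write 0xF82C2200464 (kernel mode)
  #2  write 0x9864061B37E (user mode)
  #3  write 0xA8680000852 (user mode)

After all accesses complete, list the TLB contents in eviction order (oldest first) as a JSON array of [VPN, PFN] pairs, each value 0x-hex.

Per-access translation:
#0 VA=0x5028301B038 (r,user):
  [0] read 0x2A idx=10: raw=0x2D007 flags P=1 W=1 U=1 S=0
  [1] read 0x2D idx=10: raw=0x31007 flags P=1 W=1 U=1 S=0
  [2] read 0x31 idx=24: raw=0x35007 flags P=1 W=1 U=1 S=0
  [3] read 0x35 idx=27: raw=0x36007 flags P=1 W=1 U=1 S=0
  → PA=0x36038  (4 entries read)
#1 VA=0xF82C2200464 (w,kernel):
  [0] read 0x2A idx=31: raw=0x39007 flags P=1 W=1 U=1 S=0
  [1] read 0x39 idx=11: raw=0x3B007 flags P=1 W=1 U=1 S=0
  [2] read 0x3B idx=17: raw=0x3F007 flags P=1 W=1 U=1 S=0
  [3] read 0x3F idx=0: raw=0x40007 flags P=1 W=1 U=1 S=0
  → PA=0x40464  (4 entries read)
#2 VA=0x9864061B37E (w,user):
  [0] read 0x2A idx=19: raw=0x42007 flags P=1 W=1 U=1 S=0
  [1] read 0x42 idx=25: raw=0x46007 flags P=1 W=1 U=1 S=0
  [2] read 0x46 idx=3: raw=0x4A007 flags P=1 W=1 U=1 S=0
  [3] read 0x4A idx=27: raw=0x4D007 flags P=1 W=1 U=1 S=0
  → PA=0x4D37E  (4 entries read)
#3 VA=0xA8680000852 (w,user):
  [0] read 0x2A idx=21: raw=0x50007 flags P=1 W=1 U=1 S=0
  [1] read 0x50 idx=26: raw=0x66000 flags P=0 W=0 U=0 S=0
  ✗ PAGE_NOT_PRESENT  [2 reads]

TLB: [["0x9864061B", "0x4D"]]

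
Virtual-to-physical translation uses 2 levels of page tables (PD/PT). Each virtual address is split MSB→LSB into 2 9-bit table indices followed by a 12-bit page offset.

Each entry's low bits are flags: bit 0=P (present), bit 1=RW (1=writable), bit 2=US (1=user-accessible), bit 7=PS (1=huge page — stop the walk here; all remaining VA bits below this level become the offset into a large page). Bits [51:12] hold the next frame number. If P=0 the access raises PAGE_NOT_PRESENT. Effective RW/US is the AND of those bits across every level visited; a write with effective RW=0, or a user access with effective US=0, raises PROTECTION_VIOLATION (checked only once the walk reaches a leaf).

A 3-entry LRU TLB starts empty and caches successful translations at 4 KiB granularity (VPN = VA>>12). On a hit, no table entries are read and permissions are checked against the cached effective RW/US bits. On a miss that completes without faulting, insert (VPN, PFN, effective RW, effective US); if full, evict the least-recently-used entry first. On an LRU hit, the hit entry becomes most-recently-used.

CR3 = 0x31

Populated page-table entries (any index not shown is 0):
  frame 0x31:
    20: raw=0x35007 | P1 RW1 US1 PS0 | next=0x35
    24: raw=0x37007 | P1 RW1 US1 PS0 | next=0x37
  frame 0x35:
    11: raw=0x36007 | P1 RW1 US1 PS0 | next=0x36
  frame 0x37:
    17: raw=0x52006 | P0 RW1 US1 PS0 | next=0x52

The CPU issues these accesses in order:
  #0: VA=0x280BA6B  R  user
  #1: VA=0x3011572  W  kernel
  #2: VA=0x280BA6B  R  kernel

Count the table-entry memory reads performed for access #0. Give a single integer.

Trace:
#0 VA=0x280BA6B (r,user):
  lvl0: tbl 0x31, slot 20 ⇒ 0x35007 (P1/RW1/US1/PS0)
  lvl1: tbl 0x35, slot 11 ⇒ 0x36007 (P1/RW1/US1/PS0)
  → PA=0x36A6B  (2 entries read)
#1 VA=0x3011572 (w,kernel):
  lvl0: tbl 0x31, slot 24 ⇒ 0x37007 (P1/RW1/US1/PS0)
  lvl1: tbl 0x37, slot 17 ⇒ 0x52006 (P0/RW1/US1/PS0)
  ✗ PAGE_NOT_PRESENT  [2 reads]
#2 VA=0x280BA6B (r,kernel):
  TLB hit vpn=0x280B → PA=0x36A6B

Entries read for #0: 2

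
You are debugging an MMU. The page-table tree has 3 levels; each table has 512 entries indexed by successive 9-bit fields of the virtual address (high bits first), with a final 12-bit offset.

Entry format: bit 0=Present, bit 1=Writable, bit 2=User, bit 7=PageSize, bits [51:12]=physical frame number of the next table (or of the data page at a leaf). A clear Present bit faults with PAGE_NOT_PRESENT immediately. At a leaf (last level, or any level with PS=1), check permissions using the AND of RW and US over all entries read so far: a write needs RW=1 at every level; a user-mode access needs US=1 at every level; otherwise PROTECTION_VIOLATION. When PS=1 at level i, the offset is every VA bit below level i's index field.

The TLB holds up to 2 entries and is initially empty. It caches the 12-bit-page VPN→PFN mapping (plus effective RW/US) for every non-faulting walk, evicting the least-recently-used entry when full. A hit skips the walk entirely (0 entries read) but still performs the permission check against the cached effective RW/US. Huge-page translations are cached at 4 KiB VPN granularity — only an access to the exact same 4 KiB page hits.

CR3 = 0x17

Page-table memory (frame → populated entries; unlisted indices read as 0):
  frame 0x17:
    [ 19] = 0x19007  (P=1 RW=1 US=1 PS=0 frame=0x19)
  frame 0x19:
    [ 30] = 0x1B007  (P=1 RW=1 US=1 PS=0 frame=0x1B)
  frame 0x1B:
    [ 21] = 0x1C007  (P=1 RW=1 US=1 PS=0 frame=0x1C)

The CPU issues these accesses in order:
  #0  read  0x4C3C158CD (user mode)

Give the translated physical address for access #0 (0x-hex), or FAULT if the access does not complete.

Trace:
#0 VA=0x4C3C158CD (r,user):
  lvl0: tbl 0x17, slot 19 ⇒ 0x19007 (P1/RW1/US1/PS0)
  lvl1: tbl 0x19, slot 30 ⇒ 0x1B007 (P1/RW1/US1/PS0)
  lvl2: tbl 0x1B, slot 21 ⇒ 0x1C007 (P1/RW1/US1/PS0)
  ✓ 0x1C8CD  — 3 lookups

Access #0 PA: 0x1C8CD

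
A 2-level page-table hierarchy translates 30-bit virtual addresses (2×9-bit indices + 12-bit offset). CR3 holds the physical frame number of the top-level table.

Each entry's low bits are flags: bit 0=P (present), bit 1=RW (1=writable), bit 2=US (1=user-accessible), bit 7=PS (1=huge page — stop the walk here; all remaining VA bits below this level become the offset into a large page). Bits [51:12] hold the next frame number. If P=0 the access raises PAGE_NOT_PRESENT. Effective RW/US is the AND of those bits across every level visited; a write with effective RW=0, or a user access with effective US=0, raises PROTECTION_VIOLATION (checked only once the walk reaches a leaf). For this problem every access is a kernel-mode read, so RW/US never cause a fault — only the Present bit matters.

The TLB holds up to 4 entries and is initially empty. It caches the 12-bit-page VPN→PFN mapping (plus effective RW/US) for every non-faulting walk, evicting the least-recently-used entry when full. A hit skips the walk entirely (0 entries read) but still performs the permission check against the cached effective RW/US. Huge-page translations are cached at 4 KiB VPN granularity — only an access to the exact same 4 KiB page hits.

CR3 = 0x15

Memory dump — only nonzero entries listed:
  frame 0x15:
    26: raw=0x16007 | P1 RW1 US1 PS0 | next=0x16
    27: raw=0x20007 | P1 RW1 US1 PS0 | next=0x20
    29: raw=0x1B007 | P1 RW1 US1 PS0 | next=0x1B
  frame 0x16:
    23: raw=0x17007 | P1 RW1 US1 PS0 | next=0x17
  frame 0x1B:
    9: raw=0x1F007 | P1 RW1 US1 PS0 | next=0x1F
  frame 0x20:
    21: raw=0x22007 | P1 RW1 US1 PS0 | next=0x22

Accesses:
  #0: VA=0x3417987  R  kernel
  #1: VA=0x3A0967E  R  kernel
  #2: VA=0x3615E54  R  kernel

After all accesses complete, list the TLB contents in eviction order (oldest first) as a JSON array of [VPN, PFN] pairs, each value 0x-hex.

Trace:
#0 VA=0x3417987 (r,kernel):
  L0: frame=0x15 idx=26 entry=0x16007 [P=1 RW=1 US=1 PS=0]
  L1: frame=0x16 idx=23 entry=0x17007 [P=1 RW=1 US=1 PS=0]
  ✓ 0x17987  — 2 lookups
#1 VA=0x3A0967E (r,kernel):
  L0: frame=0x15 idx=29 entry=0x1B007 [P=1 RW=1 US=1 PS=0]
  L1: frame=0x1B idx=9 entry=0x1F007 [P=1 RW=1 US=1 PS=0]
  ✓ 0x1F67E  — 2 lookups
#2 VA=0x3615E54 (r,kernel):
  L0: frame=0x15 idx=27 entry=0x20007 [P=1 RW=1 US=1 PS=0]
  L1: frame=0x20 idx=21 entry=0x22007 [P=1 RW=1 US=1 PS=0]
  ✓ 0x22E54  — 2 lookups

TLB: [["0x3417", "0x17"], ["0x3A09", "0x1F"], ["0x3615", "0x22"]]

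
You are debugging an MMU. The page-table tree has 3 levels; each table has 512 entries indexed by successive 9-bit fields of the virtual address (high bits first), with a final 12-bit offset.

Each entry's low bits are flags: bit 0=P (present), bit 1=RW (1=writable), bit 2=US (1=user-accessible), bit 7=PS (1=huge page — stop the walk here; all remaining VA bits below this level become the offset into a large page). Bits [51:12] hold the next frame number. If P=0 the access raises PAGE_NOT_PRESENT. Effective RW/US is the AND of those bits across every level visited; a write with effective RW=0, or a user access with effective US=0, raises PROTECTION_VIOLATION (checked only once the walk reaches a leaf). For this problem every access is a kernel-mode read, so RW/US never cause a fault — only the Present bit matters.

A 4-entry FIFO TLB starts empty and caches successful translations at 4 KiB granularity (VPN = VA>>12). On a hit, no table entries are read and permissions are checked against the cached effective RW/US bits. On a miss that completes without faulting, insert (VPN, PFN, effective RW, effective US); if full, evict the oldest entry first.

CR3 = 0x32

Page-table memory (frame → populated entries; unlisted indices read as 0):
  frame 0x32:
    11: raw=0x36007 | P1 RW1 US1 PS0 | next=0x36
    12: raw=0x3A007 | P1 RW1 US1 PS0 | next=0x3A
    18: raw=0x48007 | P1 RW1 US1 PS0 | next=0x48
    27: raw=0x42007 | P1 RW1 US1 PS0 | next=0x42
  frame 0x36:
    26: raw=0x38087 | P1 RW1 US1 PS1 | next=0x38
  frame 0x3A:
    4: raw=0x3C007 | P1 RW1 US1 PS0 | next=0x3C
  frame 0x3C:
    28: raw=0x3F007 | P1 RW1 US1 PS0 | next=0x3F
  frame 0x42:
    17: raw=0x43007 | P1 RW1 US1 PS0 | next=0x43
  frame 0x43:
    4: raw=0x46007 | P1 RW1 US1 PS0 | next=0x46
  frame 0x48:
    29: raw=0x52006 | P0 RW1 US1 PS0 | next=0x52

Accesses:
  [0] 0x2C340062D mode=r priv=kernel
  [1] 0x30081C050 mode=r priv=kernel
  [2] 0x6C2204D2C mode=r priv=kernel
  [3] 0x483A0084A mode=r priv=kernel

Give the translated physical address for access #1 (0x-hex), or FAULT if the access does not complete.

Walk each access:
#0 VA=0x2C340062D (r,kernel):
  lvl0: tbl 0x32, slot 11 ⇒ 0x36007 (P1/RW1/US1/PS0)
  lvl1: tbl 0x36, slot 26 ⇒ 0x38087 (P1/RW1/US1/PS1)
  ✓ 0x3862D (huge @L1)  — 2 lookups
#1 VA=0x30081C050 (r,kernel):
  lvl0: tbl 0x32, slot 12 ⇒ 0x3A007 (P1/RW1/US1/PS0)
  lvl1: tbl 0x3A, slot 4 ⇒ 0x3C007 (P1/RW1/US1/PS0)
  lvl2: tbl 0x3C, slot 28 ⇒ 0x3F007 (P1/RW1/US1/PS0)
  ✓ 0x3F050  — 3 lookups
#2 VA=0x6C2204D2C (r,kernel):
  lvl0: tbl 0x32, slot 27 ⇒ 0x42007 (P1/RW1/US1/PS0)
  lvl1: tbl 0x42, slot 17 ⇒ 0x43007 (P1/RW1/US1/PS0)
  lvl2: tbl 0x43, slot 4 ⇒ 0x46007 (P1/RW1/US1/PS0)
  ✓ 0x46D2C  — 3 lookups
#3 VA=0x483A0084A (r,kernel):
  lvl0: tbl 0x32, slot 18 ⇒ 0x48007 (P1/RW1/US1/PS0)
  lvl1: tbl 0x48, slot 29 ⇒ 0x52006 (P0/RW1/US1/PS0)
  → PAGE_NOT_PRESENT  (2 entries read)

Access #1 PA: 0x3F050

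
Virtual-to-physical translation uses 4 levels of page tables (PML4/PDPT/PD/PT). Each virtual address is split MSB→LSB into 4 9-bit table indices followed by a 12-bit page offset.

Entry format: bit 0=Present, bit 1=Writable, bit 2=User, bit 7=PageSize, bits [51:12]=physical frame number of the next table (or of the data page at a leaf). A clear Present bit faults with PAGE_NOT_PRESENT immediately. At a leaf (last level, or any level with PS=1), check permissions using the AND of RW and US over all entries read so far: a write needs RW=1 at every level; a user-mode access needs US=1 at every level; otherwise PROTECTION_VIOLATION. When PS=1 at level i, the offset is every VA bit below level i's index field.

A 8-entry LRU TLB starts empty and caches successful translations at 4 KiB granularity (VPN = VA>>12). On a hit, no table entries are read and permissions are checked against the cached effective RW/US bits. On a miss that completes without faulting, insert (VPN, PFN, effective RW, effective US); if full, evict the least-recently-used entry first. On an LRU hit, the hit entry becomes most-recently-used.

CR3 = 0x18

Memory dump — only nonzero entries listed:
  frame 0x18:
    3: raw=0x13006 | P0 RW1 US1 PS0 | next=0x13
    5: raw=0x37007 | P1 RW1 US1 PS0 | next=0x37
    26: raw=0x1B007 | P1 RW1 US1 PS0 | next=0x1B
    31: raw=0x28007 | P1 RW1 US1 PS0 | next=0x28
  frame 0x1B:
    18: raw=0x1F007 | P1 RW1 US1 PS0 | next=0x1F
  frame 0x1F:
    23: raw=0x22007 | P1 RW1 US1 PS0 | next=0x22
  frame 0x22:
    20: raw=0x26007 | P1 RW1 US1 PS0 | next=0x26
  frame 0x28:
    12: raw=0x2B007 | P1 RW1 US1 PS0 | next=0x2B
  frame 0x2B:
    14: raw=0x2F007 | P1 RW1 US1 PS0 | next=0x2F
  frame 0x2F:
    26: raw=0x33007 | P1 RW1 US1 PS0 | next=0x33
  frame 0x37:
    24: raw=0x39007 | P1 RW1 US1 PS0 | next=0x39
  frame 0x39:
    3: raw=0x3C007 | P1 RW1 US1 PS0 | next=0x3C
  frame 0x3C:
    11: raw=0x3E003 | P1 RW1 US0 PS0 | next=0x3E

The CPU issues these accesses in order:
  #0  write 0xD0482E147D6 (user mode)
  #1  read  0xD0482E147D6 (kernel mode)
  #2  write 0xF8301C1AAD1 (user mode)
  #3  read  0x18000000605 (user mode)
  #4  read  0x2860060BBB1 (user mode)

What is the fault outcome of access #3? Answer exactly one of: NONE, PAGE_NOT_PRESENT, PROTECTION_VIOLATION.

Per-access translation:
#0 VA=0xD0482E147D6 (w,user):
  L0 @0x18[26] → 0x1B007  P=1,RW=1,US=1,PS=0
  L1 @0x1B[18] → 0x1F007  P=1,RW=1,US=1,PS=0
  L2 @0x1F[23] → 0x22007  P=1,RW=1,US=1,PS=0
  L3 @0x22[20] → 0x26007  P=1,RW=1,US=1,PS=0
  ⇒ phys 0x267D6  [4 reads]
#1 VA=0xD0482E147D6 (r,kernel):
  TLB hit vpn=0xD0482E14 → PA=0x267D6
#2 VA=0xF8301C1AAD1 (w,user):
  L0 @0x18[31] → 0x28007  P=1,RW=1,US=1,PS=0
  L1 @0x28[12] → 0x2B007  P=1,RW=1,US=1,PS=0
  L2 @0x2B[14] → 0x2F007  P=1,RW=1,US=1,PS=0
  L3 @0x2F[26] → 0x33007  P=1,RW=1,US=1,PS=0
  ⇒ phys 0x33AD1  [4 reads]
#3 VA=0x18000000605 (r,user):
  L0 @0x18[3] → 0x13006  P=0,RW=1,US=1,PS=0
  → PAGE_NOT_PRESENT  (1 entries read)
#4 VA=0x2860060BBB1 (r,user):
  L0 @0x18[5] → 0x37007  P=1,RW=1,US=1,PS=0
  L1 @0x37[24] → 0x39007  P=1,RW=1,US=1,PS=0
  L2 @0x39[3] → 0x3C007  P=1,RW=1,US=1,PS=0
  L3 @0x3C[11] → 0x3E003  P=1,RW=1,US=0,PS=0
  → PROTECTION_VIOLATION  (4 entries read)

Access #3 fault: PAGE_NOT_PRESENT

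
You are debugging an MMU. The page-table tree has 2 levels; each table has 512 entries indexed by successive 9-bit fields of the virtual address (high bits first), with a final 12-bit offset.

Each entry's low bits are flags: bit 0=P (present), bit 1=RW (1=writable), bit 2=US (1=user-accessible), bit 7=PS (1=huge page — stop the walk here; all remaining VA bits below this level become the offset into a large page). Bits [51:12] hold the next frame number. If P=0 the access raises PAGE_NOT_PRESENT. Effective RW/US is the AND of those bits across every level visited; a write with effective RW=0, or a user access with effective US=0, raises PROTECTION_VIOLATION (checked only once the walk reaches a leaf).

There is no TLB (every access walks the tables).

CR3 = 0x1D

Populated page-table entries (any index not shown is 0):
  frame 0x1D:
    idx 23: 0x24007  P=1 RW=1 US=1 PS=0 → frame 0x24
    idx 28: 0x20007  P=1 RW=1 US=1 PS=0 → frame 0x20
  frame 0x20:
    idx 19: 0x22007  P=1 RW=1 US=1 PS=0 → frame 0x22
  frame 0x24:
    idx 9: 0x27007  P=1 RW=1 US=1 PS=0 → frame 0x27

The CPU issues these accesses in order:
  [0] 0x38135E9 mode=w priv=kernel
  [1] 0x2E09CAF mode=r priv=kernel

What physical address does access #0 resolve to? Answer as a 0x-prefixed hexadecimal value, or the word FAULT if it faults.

Trace:
#0 VA=0x38135E9 (w,kernel):
  L0: frame=0x1D idx=28 entry=0x20007 [P=1 RW=1 US=1 PS=0]
  L1: frame=0x20 idx=19 entry=0x22007 [P=1 RW=1 US=1 PS=0]
  ✓ 0x225E9  — 2 lookups
#1 VA=0x2E09CAF (r,kernel):
  L0: frame=0x1D idx=23 entry=0x24007 [P=1 RW=1 US=1 PS=0]
  L1: frame=0x24 idx=9 entry=0x27007 [P=1 RW=1 US=1 PS=0]
  ✓ 0x27CAF  — 2 lookups

Access #0 PA: 0x225E9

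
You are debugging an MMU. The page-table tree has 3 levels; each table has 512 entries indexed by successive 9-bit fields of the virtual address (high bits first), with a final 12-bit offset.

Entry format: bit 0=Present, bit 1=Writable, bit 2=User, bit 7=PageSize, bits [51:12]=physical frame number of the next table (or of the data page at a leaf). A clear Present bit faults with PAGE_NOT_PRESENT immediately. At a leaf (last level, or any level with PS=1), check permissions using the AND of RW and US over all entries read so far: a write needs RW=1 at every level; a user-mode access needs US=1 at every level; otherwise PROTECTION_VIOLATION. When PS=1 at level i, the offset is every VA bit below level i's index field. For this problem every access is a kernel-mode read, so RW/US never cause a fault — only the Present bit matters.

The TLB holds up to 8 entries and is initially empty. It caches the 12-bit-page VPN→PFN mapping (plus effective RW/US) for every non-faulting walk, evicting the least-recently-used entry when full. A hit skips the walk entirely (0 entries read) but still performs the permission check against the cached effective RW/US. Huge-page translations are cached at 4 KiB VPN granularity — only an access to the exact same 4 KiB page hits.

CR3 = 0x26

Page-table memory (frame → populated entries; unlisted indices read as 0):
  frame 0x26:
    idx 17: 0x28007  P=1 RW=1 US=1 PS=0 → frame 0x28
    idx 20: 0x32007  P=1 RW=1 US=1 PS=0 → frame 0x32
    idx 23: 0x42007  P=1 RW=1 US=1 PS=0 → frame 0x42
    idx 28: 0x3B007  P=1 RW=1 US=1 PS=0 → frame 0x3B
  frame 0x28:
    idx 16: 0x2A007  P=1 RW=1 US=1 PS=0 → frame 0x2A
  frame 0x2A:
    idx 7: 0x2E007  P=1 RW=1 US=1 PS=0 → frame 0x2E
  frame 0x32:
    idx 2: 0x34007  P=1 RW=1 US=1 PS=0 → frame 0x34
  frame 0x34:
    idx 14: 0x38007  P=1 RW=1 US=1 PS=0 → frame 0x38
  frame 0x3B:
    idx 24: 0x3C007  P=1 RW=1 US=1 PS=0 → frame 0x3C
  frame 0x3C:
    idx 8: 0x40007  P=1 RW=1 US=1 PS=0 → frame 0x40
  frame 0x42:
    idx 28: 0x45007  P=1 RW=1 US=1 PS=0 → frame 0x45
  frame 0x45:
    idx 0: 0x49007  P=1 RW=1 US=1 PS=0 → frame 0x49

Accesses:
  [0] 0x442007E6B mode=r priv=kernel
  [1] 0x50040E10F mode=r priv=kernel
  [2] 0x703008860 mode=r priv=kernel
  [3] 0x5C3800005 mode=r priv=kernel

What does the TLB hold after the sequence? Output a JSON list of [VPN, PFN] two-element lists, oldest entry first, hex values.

Per-access translation:
#0 VA=0x442007E6B (r,kernel):
  L0 @0x26[17] → 0x28007  P=1,RW=1,US=1,PS=0
  L1 @0x28[16] → 0x2A007  P=1,RW=1,US=1,PS=0
  L2 @0x2A[7] → 0x2E007  P=1,RW=1,US=1,PS=0
  → PA=0x2EE6B  (3 entries read)
#1 VA=0x50040E10F (r,kernel):
  L0 @0x26[20] → 0x32007  P=1,RW=1,US=1,PS=0
  L1 @0x32[2] → 0x34007  P=1,RW=1,US=1,PS=0
  L2 @0x34[14] → 0x38007  P=1,RW=1,US=1,PS=0
  → PA=0x3810F  (3 entries read)
#2 VA=0x703008860 (r,kernel):
  L0 @0x26[28] → 0x3B007  P=1,RW=1,US=1,PS=0
  L1 @0x3B[24] → 0x3C007  P=1,RW=1,US=1,PS=0
  L2 @0x3C[8] → 0x40007  P=1,RW=1,US=1,PS=0
  → PA=0x40860  (3 entries read)
#3 VA=0x5C3800005 (r,kernel):
  L0 @0x26[23] → 0x42007  P=1,RW=1,US=1,PS=0
  L1 @0x42[28] → 0x45007  P=1,RW=1,US=1,PS=0
  L2 @0x45[0] → 0x49007  P=1,RW=1,US=1,PS=0
  → PA=0x49005  (3 entries read)

TLB: [["0x442007", "0x2E"], ["0x50040E", "0x38"], ["0x703008", "0x40"], ["0x5C3800", "0x49"]]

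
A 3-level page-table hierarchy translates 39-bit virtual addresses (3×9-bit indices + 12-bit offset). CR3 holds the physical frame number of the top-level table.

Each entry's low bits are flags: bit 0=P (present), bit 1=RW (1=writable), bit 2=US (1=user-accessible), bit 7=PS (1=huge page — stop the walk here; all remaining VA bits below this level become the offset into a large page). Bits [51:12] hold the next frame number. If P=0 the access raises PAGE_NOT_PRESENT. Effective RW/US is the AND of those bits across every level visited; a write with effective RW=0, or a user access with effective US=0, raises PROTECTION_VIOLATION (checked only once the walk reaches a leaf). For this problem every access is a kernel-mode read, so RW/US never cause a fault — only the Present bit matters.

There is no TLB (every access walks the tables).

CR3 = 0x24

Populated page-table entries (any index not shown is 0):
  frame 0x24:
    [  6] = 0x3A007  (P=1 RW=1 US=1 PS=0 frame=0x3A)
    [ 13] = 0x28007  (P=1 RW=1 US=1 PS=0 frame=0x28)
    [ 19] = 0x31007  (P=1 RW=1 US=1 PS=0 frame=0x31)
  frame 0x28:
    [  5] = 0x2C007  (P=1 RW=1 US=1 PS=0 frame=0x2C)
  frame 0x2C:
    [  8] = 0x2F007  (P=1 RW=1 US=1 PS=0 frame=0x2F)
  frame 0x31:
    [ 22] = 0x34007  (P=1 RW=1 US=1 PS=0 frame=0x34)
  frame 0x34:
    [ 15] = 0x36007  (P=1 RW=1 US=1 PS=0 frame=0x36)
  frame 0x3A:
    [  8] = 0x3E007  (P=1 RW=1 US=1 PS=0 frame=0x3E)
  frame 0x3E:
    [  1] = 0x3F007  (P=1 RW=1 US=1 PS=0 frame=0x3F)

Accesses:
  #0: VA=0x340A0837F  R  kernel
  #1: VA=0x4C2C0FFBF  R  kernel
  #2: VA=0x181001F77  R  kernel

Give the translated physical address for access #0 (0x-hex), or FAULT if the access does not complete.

Walk each access:
#0 VA=0x340A0837F (r,kernel):
  L0 @0x24[13] → 0x28007  P=1,RW=1,US=1,PS=0
  L1 @0x28[5] → 0x2C007  P=1,RW=1,US=1,PS=0
  L2 @0x2C[8] → 0x2F007  P=1,RW=1,US=1,PS=0
  ⇒ phys 0x2F37F  [3 reads]
#1 VA=0x4C2C0FFBF (r,kernel):
  L0 @0x24[19] → 0x31007  P=1,RW=1,US=1,PS=0
  L1 @0x31[22] → 0x34007  P=1,RW=1,US=1,PS=0
  L2 @0x34[15] → 0x36007  P=1,RW=1,US=1,PS=0
  ⇒ phys 0x36FBF  [3 reads]
#2 VA=0x181001F77 (r,kernel):
  L0 @0x24[6] → 0x3A007  P=1,RW=1,US=1,PS=0
  L1 @0x3A[8] → 0x3E007  P=1,RW=1,US=1,PS=0
  L2 @0x3E[1] → 0x3F007  P=1,RW=1,US=1,PS=0
  ⇒ phys 0x3FF77  [3 reads]

Access #0 PA: 0x2F37F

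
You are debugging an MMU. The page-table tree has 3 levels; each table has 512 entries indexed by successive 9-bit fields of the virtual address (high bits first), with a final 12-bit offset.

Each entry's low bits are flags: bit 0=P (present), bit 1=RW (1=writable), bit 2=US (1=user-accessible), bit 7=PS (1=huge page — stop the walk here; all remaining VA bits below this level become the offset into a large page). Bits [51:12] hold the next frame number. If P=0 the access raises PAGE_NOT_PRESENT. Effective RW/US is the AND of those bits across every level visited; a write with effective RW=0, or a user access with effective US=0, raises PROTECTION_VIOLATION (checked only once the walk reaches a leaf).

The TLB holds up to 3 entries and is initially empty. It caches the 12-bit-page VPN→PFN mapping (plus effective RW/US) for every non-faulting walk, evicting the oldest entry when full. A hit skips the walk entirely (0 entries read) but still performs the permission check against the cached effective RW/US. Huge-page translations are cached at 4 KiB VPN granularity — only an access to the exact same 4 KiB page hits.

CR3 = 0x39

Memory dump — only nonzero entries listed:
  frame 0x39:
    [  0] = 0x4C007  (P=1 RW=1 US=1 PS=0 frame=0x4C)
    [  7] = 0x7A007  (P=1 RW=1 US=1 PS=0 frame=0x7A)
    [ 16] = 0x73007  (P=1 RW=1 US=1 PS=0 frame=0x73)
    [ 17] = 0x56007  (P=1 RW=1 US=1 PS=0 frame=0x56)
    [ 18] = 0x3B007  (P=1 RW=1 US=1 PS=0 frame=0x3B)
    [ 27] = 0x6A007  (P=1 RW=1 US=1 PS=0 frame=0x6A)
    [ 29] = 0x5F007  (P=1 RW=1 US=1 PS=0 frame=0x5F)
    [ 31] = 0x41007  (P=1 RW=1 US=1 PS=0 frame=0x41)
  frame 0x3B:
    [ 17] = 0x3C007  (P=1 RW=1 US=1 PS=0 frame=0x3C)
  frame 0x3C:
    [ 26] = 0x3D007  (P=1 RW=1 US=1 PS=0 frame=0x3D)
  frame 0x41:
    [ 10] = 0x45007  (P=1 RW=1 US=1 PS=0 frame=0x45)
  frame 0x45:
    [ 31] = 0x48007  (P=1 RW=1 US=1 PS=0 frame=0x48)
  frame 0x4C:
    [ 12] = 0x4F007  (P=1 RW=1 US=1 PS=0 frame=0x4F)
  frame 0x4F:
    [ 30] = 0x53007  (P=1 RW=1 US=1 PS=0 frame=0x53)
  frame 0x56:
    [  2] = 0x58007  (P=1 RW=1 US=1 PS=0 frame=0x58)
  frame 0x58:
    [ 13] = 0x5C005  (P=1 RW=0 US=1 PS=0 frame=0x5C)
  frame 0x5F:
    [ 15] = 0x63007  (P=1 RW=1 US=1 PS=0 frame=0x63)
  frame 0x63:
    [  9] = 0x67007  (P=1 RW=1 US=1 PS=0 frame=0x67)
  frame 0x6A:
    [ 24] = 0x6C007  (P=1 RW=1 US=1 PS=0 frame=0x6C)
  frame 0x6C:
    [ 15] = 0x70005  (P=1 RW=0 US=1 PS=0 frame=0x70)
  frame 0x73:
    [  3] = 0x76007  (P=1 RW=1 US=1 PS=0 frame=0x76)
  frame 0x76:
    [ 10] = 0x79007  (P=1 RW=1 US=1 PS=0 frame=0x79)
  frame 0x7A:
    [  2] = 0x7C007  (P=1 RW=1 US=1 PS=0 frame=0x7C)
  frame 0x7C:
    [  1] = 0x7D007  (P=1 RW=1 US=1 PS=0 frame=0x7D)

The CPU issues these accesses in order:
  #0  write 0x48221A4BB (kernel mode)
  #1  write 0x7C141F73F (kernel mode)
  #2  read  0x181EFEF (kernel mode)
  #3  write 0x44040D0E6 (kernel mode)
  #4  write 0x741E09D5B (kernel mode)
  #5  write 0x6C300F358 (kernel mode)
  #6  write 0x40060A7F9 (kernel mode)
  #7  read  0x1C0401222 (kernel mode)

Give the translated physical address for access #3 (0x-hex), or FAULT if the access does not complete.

Trace:
#0 VA=0x48221A4BB (w,kernel):
  L0: frame=0x39 idx=18 entry=0x3B007 [P=1 RW=1 US=1 PS=0]
  L1: frame=0x3B idx=17 entry=0x3C007 [P=1 RW=1 US=1 PS=0]
  L2: frame=0x3C idx=26 entry=0x3D007 [P=1 RW=1 US=1 PS=0]
  → PA=0x3D4BB  (3 entries read)
#1 VA=0x7C141F73F (w,kernel):
  L0: frame=0x39 idx=31 entry=0x41007 [P=1 RW=1 US=1 PS=0]
  L1: frame=0x41 idx=10 entry=0x45007 [P=1 RW=1 US=1 PS=0]
  L2: frame=0x45 idx=31 entry=0x48007 [P=1 RW=1 US=1 PS=0]
  → PA=0x4873F  (3 entries read)
#2 VA=0x181EFEF (r,kernel):
  L0: frame=0x39 idx=0 entry=0x4C007 [P=1 RW=1 US=1 PS=0]
  L1: frame=0x4C idx=12 entry=0x4F007 [P=1 RW=1 US=1 PS=0]
  L2: frame=0x4F idx=30 entry=0x53007 [P=1 RW=1 US=1 PS=0]
  → PA=0x53FEF  (3 entries read)
#3 VA=0x44040D0E6 (w,kernel):
  L0: frame=0x39 idx=17 entry=0x56007 [P=1 RW=1 US=1 PS=0]
  L1: frame=0x56 idx=2 entry=0x58007 [P=1 RW=1 US=1 PS=0]
  L2: frame=0x58 idx=13 entry=0x5C005 [P=1 RW=0 US=1 PS=0]
  ⇒ fault: PROTECTION_VIOLATION  — 3 lookups
#4 VA=0x741E09D5B (w,kernel):
  L0: frame=0x39 idx=29 entry=0x5F007 [P=1 RW=1 US=1 PS=0]
  L1: frame=0x5F idx=15 entry=0x63007 [P=1 RW=1 US=1 PS=0]
  L2: frame=0x63 idx=9 entry=0x67007 [P=1 RW=1 US=1 PS=0]
  → PA=0x67D5B  (3 entries read)
#5 VA=0x6C300F358 (w,kernel):
  L0: frame=0x39 idx=27 entry=0x6A007 [P=1 RW=1 US=1 PS=0]
  L1: frame=0x6A idx=24 entry=0x6C007 [P=1 RW=1 US=1 PS=0]
  L2: frame=0x6C idx=15 entry=0x70005 [P=1 RW=0 US=1 PS=0]
  ⇒ fault: PROTECTION_VIOLATION  — 3 lookups
#6 VA=0x40060A7F9 (w,kernel):
  L0: frame=0x39 idx=16 entry=0x73007 [P=1 RW=1 US=1 PS=0]
  L1: frame=0x73 idx=3 entry=0x76007 [P=1 RW=1 US=1 PS=0]
  L2: frame=0x76 idx=10 entry=0x79007 [P=1 RW=1 US=1 PS=0]
  → PA=0x797F9  (3 entries read)
#7 VA=0x1C0401222 (r,kernel):
  L0: frame=0x39 idx=7 entry=0x7A007 [P=1 RW=1 US=1 PS=0]
  L1: frame=0x7A idx=2 entry=0x7C007 [P=1 RW=1 US=1 PS=0]
  L2: frame=0x7C idx=1 entry=0x7D007 [P=1 RW=1 US=1 PS=0]
  → PA=0x7D222  (3 entries read)

Access #3 PA: FAULT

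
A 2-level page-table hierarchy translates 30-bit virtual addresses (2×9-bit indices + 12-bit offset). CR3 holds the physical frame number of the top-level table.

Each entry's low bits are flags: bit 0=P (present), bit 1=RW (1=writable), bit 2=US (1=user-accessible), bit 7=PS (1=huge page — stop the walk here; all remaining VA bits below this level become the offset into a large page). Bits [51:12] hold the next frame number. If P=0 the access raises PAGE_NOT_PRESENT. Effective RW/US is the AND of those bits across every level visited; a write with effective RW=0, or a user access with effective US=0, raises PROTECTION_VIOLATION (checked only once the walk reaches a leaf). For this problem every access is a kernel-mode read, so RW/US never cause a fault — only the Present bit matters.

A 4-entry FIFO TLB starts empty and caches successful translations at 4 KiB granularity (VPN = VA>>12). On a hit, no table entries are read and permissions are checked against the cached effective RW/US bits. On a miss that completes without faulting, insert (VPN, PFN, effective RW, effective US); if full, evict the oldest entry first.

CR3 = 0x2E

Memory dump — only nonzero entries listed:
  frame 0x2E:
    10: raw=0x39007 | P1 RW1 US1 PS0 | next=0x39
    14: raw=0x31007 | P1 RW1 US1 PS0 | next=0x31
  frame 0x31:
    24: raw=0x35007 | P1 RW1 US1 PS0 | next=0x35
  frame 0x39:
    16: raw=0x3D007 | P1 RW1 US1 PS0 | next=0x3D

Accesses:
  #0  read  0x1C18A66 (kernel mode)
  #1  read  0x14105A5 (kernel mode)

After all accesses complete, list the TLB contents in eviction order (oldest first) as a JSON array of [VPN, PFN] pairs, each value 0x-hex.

Trace:
#0 VA=0x1C18A66 (r,kernel):
  [0] read 0x2E idx=14: raw=0x31007 flags P=1 W=1 U=1 S=0
  [1] read 0x31 idx=24: raw=0x35007 flags P=1 W=1 U=1 S=0
  ⇒ phys 0x35A66  [2 reads]
#1 VA=0x14105A5 (r,kernel):
  [0] read 0x2E idx=10: raw=0x39007 flags P=1 W=1 U=1 S=0
  [1] read 0x39 idx=16: raw=0x3D007 flags P=1 W=1 U=1 S=0
  ⇒ phys 0x3D5A5  [2 reads]

TLB: [["0x1C18", "0x35"], ["0x1410", "0x3D"]]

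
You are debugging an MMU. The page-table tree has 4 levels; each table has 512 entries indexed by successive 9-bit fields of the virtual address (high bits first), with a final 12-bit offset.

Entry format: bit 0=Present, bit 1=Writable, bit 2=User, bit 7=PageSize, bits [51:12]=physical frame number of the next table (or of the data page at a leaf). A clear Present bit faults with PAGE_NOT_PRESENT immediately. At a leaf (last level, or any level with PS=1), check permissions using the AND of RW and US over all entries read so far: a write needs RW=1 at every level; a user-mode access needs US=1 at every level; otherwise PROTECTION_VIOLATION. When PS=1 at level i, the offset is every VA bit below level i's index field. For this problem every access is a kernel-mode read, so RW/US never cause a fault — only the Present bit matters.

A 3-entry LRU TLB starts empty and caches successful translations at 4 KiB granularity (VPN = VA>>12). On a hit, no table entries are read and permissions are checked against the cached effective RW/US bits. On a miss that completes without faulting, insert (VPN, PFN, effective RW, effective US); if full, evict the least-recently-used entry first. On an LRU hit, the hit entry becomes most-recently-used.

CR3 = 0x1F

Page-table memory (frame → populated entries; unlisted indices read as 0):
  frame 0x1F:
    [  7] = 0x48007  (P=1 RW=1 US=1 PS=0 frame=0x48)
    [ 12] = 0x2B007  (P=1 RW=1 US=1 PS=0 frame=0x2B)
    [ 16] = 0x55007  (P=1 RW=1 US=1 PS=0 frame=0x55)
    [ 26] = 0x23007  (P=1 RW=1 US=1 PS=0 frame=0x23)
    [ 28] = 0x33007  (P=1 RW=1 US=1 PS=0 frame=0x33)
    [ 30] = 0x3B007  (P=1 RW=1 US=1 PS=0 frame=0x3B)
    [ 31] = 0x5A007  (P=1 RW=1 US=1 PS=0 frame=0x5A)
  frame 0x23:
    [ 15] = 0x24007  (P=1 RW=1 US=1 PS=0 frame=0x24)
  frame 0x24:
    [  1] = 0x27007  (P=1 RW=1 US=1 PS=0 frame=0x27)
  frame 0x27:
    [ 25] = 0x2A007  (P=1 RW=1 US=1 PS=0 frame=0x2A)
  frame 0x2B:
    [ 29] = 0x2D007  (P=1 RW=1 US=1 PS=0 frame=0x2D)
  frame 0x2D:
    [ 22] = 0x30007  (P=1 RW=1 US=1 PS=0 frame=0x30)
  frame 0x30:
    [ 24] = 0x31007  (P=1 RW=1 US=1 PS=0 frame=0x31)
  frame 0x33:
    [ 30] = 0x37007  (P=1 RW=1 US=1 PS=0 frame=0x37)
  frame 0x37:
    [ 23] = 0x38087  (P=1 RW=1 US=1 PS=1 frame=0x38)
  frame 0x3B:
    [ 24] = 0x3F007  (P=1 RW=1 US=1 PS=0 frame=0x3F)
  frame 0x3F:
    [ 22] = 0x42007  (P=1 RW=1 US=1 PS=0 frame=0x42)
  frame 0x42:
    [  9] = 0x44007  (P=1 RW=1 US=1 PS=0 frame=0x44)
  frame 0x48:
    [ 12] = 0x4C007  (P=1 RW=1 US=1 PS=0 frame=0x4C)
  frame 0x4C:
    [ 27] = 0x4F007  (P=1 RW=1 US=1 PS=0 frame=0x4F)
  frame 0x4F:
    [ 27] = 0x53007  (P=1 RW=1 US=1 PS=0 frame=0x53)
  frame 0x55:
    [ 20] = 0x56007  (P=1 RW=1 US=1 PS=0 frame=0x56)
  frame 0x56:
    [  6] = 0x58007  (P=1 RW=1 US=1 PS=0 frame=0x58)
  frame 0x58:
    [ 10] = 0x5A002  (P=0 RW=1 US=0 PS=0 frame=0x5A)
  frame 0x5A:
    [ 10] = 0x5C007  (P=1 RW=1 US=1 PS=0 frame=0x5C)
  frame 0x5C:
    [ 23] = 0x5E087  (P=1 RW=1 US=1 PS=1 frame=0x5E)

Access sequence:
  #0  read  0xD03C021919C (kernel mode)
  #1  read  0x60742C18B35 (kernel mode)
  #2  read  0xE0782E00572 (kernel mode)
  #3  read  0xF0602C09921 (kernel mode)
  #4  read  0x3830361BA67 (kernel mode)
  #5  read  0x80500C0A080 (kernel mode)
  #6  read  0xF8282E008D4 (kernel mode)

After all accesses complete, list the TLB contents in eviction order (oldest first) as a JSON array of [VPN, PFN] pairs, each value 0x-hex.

Trace:
#0 VA=0xD03C021919C (r,kernel):
  L0 @0x1F[26] → 0x23007  P=1,RW=1,US=1,PS=0
  L1 @0x23[15] → 0x24007  P=1,RW=1,US=1,PS=0
  L2 @0x24[1] → 0x27007  P=1,RW=1,US=1,PS=0
  L3 @0x27[25] → 0x2A007  P=1,RW=1,US=1,PS=0
  → PA=0x2A19C  (4 entries read)
#1 VA=0x60742C18B35 (r,kernel):
  L0 @0x1F[12] → 0x2B007  P=1,RW=1,US=1,PS=0
  L1 @0x2B[29] → 0x2D007  P=1,RW=1,US=1,PS=0
  L2 @0x2D[22] → 0x30007  P=1,RW=1,US=1,PS=0
  L3 @0x30[24] → 0x31007  P=1,RW=1,US=1,PS=0
  → PA=0x31B35  (4 entries read)
#2 VA=0xE0782E00572 (r,kernel):
  L0 @0x1F[28] → 0x33007  P=1,RW=1,US=1,PS=0
  L1 @0x33[30] → 0x37007  P=1,RW=1,US=1,PS=0
  L2 @0x37[23] → 0x38087  P=1,RW=1,US=1,PS=1
  → PA=0x38572 (huge @L2)  (3 entries read)
#3 VA=0xF0602C09921 (r,kernel):
  L0 @0x1F[30] → 0x3B007  P=1,RW=1,US=1,PS=0
  L1 @0x3B[24] → 0x3F007  P=1,RW=1,US=1,PS=0
  L2 @0x3F[22] → 0x42007  P=1,RW=1,US=1,PS=0
  L3 @0x42[9] → 0x44007  P=1,RW=1,US=1,PS=0
  → PA=0x44921  (4 entries read)
#4 VA=0x3830361BA67 (r,kernel):
  L0 @0x1F[7] → 0x48007  P=1,RW=1,US=1,PS=0
  L1 @0x48[12] → 0x4C007  P=1,RW=1,US=1,PS=0
  L2 @0x4C[27] → 0x4F007  P=1,RW=1,US=1,PS=0
  L3 @0x4F[27] → 0x53007  P=1,RW=1,US=1,PS=0
  → PA=0x53A67  (4 entries read)
#5 VA=0x80500C0A080 (r,kernel):
  L0 @0x1F[16] → 0x55007  P=1,RW=1,US=1,PS=0
  L1 @0x55[20] → 0x56007  P=1,RW=1,US=1,PS=0
  L2 @0x56[6] → 0x58007  P=1,RW=1,US=1,PS=0
  L3 @0x58[10] → 0x5A002  P=0,RW=1,US=0,PS=0
  ⇒ fault: PAGE_NOT_PRESENT  — 4 lookups
#6 VA=0xF8282E008D4 (r,kernel):
  L0 @0x1F[31] → 0x5A007  P=1,RW=1,US=1,PS=0
  L1 @0x5A[10] → 0x5C007  P=1,RW=1,US=1,PS=0
  L2 @0x5C[23] → 0x5E087  P=1,RW=1,US=1,PS=1
  → PA=0x5E8D4 (huge @L2)  (3 entries read)

TLB: [["0xF0602C09", "0x44"], ["0x3830361B", "0x53"], ["0xF8282E00", "0x5E"]]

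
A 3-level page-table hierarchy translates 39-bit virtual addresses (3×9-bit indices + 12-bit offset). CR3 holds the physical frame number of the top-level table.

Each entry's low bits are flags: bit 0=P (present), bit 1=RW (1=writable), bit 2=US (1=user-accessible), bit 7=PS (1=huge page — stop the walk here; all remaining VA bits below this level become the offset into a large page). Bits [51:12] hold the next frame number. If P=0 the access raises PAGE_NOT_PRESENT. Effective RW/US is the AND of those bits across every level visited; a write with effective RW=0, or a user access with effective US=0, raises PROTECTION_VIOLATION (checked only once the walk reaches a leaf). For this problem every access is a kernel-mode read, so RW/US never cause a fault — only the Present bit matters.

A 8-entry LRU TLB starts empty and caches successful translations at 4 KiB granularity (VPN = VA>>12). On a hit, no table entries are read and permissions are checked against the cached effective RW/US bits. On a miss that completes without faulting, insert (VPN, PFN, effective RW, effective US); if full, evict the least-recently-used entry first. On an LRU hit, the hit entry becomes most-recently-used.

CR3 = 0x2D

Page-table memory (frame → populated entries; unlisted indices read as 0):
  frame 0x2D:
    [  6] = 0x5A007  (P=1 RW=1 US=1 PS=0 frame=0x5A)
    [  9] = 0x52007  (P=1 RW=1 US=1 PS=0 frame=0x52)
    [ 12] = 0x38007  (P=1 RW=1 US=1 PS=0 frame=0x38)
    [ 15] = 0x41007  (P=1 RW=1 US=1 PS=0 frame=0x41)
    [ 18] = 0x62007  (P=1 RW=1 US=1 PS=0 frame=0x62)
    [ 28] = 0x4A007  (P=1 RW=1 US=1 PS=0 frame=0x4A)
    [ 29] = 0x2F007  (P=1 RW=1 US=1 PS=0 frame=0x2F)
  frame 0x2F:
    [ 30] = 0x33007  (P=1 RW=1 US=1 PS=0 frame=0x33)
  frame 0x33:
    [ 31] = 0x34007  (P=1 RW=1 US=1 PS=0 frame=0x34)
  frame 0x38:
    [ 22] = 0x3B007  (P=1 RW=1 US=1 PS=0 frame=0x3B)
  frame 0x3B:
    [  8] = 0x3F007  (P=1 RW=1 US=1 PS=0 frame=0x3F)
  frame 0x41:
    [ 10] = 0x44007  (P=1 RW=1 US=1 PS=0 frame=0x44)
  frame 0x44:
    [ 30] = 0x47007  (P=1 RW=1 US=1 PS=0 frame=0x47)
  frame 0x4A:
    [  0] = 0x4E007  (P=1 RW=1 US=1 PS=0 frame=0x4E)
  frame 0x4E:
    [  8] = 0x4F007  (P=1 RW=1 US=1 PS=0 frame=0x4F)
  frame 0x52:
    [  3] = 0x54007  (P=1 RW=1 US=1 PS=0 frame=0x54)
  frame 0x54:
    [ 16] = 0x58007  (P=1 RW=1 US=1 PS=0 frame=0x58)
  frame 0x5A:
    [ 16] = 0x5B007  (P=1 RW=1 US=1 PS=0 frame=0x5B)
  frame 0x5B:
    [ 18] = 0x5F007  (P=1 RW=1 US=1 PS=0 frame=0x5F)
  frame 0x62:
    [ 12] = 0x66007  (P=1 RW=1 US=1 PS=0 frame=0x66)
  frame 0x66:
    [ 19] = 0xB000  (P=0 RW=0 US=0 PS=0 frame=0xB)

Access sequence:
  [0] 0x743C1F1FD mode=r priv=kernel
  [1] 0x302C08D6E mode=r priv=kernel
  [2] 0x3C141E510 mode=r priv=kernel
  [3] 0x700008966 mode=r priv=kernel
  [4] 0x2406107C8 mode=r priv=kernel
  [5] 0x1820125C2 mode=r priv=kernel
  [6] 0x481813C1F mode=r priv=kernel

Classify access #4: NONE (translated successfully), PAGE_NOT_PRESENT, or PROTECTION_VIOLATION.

Per-access translation:
#0 VA=0x743C1F1FD (r,kernel):
  [0] read 0x2D idx=29: raw=0x2F007 flags P=1 W=1 U=1 S=0
  [1] read 0x2F idx=30: raw=0x33007 flags P=1 W=1 U=1 S=0
  [2] read 0x33 idx=31: raw=0x34007 flags P=1 W=1 U=1 S=0
  → PA=0x341FD  (3 entries read)
#1 VA=0x302C08D6E (r,kernel):
  [0] read 0x2D idx=12: raw=0x38007 flags P=1 W=1 U=1 S=0
  [1] read 0x38 idx=22: raw=0x3B007 flags P=1 W=1 U=1 S=0
  [2] read 0x3B idx=8: raw=0x3F007 flags P=1 W=1 U=1 S=0
  → PA=0x3FD6E  (3 entries read)
#2 VA=0x3C141E510 (r,kernel):
  [0] read 0x2D idx=15: raw=0x41007 flags P=1 W=1 U=1 S=0
  [1] read 0x41 idx=10: raw=0x44007 flags P=1 W=1 U=1 S=0
  [2] read 0x44 idx=30: raw=0x47007 flags P=1 W=1 U=1 S=0
  → PA=0x47510  (3 entries read)
#3 VA=0x700008966 (r,kernel):
  [0] read 0x2D idx=28: raw=0x4A007 flags P=1 W=1 U=1 S=0
  [1] read 0x4A idx=0: raw=0x4E007 flags P=1 W=1 U=1 S=0
  [2] read 0x4E idx=8: raw=0x4F007 flags P=1 W=1 U=1 S=0
  → PA=0x4F966  (3 entries read)
#4 VA=0x2406107C8 (r,kernel):
  [0] read 0x2D idx=9: raw=0x52007 flags P=1 W=1 U=1 S=0
  [1] read 0x52 idx=3: raw=0x54007 flags P=1 W=1 U=1 S=0
  [2] read 0x54 idx=16: raw=0x58007 flags P=1 W=1 U=1 S=0
  → PA=0x587C8  (3 entries read)
#5 VA=0x1820125C2 (r,kernel):
  [0] read 0x2D idx=6: raw=0x5A007 flags P=1 W=1 U=1 S=0
  [1] read 0x5A idx=16: raw=0x5B007 flags P=1 W=1 U=1 S=0
  [2] read 0x5B idx=18: raw=0x5F007 flags P=1 W=1 U=1 S=0
  → PA=0x5F5C2  (3 entries read)
#6 VA=0x481813C1F (r,kernel):
  [0] read 0x2D idx=18: raw=0x62007 flags P=1 W=1 U=1 S=0
  [1] read 0x62 idx=12: raw=0x66007 flags P=1 W=1 U=1 S=0
  [2] read 0x66 idx=19: raw=0xB000 flags P=0 W=0 U=0 S=0
  ✗ PAGE_NOT_PRESENT  [3 reads]

Access #4 fault: NONE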